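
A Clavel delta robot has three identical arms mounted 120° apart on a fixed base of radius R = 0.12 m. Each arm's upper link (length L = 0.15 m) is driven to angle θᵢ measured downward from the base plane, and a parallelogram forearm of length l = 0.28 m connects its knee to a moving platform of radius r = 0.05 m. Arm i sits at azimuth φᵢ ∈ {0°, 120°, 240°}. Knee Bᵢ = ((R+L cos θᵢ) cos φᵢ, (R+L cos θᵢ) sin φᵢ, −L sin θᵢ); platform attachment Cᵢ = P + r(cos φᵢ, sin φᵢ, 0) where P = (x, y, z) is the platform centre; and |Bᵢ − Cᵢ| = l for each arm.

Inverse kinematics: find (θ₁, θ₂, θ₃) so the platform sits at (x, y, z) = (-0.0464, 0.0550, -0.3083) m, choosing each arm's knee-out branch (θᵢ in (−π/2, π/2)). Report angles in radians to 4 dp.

rotate P by −φ1: (-0.0464, 0.0550, -0.3083)
  e−x'=0.1164;  (l²−L²−(e−x')²−y'²−z²)/2L = -0.1857
  √(A²+B²)=0.3295;  θ1 = -1.2098+2.1696 ≈ 0.9598
arm 2 (φ=120.0°): x'=0.0708, y'=0.0127
  A=-0.0008, B=-0.3083, C=(l²−L²−A²−y'²−z²)/(2L)=-0.1310
  √(A²+B²)=0.3083;  θ2 = -1.5735+2.0098 ≈ 0.4363
arm 3 (φ=240.0°): x'=-0.0244, y'=-0.0677
  A cos θ + B sin θ = C:  0.0944·cos θ + -0.3083·sin θ = -0.1755
  γ=atan2(-0.3083,0.0944)=-1.2736;  ψ=arccos(-0.5443)=2.1463;  θ3=γ+ψ≈0.8727

θ₁ = 0.9598, θ₂ = 0.4363, θ₃ = 0.8727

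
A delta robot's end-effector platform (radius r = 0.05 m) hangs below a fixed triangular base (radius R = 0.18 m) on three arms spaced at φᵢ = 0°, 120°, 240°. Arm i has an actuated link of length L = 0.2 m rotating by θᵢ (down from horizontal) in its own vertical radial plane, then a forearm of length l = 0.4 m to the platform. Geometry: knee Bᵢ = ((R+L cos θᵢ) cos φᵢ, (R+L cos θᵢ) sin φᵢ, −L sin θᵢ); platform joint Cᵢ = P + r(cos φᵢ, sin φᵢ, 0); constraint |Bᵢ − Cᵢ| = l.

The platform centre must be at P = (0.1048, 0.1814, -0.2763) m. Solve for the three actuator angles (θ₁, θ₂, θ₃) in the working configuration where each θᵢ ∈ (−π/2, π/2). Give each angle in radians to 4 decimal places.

θ₁ = -0.0003, θ₂ = 0.0003, θ₃ = 1.3090

arm 1 (φ=0.0°): x'=0.1048, y'=0.1814
  A cos θ + B sin θ = C:  0.0252·cos θ + -0.2763·sin θ = 0.0253
  √(A²+B²)=0.2774;  θ1 = -1.4798+1.4795 ≈ -0.0003
φ2=120.0° → target in arm frame (0.1047, -0.1815)
  A cos θ + B sin θ = C:  0.0253·cos θ + -0.2763·sin θ = 0.0252
  γ=atan2(-0.2763,0.0253)=-1.4795;  ψ=arccos(0.0909)=1.4798;  θ2=γ+ψ≈0.0003
rotate P by −φ3: (-0.2095, 0.0001, -0.2763)
  e−x'=0.3395;  (l²−L²−(e−x')²−y'²−z²)/2L = -0.1790
  γ=atan2(-0.2763,0.3395)=-0.6831;  ψ=arccos(-0.4089)=1.9921;  θ3=γ+ψ≈1.3090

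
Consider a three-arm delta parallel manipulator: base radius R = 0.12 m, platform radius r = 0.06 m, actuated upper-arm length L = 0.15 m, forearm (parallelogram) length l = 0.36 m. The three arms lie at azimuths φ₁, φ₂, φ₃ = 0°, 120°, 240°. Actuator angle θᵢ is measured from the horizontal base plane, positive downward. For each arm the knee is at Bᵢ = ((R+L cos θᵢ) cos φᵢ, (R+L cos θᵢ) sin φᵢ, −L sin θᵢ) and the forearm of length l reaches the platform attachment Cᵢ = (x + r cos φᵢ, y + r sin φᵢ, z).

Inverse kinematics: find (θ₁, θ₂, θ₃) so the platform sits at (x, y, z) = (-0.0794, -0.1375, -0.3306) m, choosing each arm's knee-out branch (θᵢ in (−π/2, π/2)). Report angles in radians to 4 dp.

arm 1 (φ=0.0°): x'=-0.0794, y'=-0.1375
  A cos θ + B sin θ = C:  0.1394·cos θ + -0.3306·sin θ = -0.1351
  θ1 = atan2(B,A) + arccos(C/0.3588) = 0.7852
φ2=120.0° → target in arm frame (-0.0794, 0.1375)
  e−x'=0.1394;  (l²−L²−(e−x')²−y'²−z²)/2L = -0.1351
  θ2 = atan2(B,A) + arccos(C/0.3588) = 0.7851
φ3=240.0° → target in arm frame (0.1588, 0.0000)
  A cos θ + B sin θ = C:  -0.0988·cos θ + -0.3306·sin θ = -0.0398
  θ3 = atan2(B,A) + arccos(C/0.3450) = -0.1746

θ₁ = 0.7852, θ₂ = 0.7851, θ₃ = -0.1746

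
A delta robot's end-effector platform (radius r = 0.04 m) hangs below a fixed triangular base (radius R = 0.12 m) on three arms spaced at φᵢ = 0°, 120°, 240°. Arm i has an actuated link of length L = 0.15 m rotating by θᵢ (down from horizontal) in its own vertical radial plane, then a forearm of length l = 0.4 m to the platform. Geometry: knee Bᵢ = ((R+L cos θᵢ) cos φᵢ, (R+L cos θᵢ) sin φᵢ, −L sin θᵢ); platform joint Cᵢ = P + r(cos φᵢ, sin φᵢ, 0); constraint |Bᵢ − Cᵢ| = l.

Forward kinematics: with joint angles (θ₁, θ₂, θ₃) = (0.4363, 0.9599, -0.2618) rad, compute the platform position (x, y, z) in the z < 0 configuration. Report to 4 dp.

φ1=0.0°: virtual centre (0.2159, 0.0000, -0.0634), radius l
φ2=120.0°: virtual centre (-0.0830, 0.1438, -0.1229), radius l
O3 = (0.2249·cos240.0°, 0.2249·sin240.0°, 0.0388) = (-0.1124, -0.1948, 0.0388)
eliminate P² terms by subtracting sphere 1 from 2 and 3
linear system: -0.5979x+0.2876y = -0.0080−-0.1190z; -0.6568x+-0.3895y = 0.0014−0.2044z
det = 0.4218;  x = 0.0064+0.0295z,  y = -0.0145+0.4750z
sphere 1 gives Az²+Bz+C=0 with A=1.2265, B=0.1007, C=-0.1119;  B²−4AC=0.5589;  roots -0.3458, 0.2637;  negative root z = -0.3458
x = -0.0038, y = -0.1787

(-0.0038, -0.1787, -0.3458)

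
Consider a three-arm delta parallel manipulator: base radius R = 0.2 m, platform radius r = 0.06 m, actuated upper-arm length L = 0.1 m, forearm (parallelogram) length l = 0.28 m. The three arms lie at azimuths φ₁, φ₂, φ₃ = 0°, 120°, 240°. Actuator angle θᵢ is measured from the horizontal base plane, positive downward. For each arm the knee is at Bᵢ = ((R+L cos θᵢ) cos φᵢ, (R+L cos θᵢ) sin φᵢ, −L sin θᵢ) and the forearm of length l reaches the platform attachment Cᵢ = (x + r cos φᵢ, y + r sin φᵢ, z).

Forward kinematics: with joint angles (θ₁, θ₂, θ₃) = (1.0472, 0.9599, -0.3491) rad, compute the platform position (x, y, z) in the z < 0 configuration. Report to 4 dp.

arm 1 at φ=0.0°: e+L cos θ1 = 0.1900;  O1 = (0.1900, 0.0000, -0.0866)
O2 = (0.1974·cos120.0°, 0.1974·sin120.0°, -0.0819) = (-0.0987, 0.1709, -0.0819)
arm 3 at φ=240.0°: e+L cos θ3 = 0.2340;  O3 = (-0.1170, -0.2026, 0.0342)
subtract pairs → two planes through P
linear system: -0.5774x+0.3418y = 0.0021−0.0094z; -0.6140x+-0.4052y = 0.0123−0.2416z
det = 0.4438;  x = -0.0114+0.1946z,  y = -0.0132+0.3013z
into |P−O₁|² = l²: 1.1287z² + 0.0869z + -0.0302 = 0;  Δ = 0.1438;  z = -0.2065 or 0.1295 → z<0 root = -0.2065
x = -0.0516, y = -0.0754

(-0.0516, -0.0754, -0.2065)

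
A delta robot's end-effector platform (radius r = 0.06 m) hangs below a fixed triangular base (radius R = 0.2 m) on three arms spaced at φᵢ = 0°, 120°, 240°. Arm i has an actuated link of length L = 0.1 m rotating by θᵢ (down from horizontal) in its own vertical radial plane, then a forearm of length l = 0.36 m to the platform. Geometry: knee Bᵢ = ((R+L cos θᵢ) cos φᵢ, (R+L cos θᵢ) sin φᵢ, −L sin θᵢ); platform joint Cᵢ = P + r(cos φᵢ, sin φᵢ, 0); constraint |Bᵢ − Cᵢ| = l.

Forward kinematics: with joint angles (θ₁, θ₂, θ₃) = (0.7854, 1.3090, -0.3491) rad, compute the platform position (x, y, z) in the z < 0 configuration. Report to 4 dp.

(-0.0208, -0.1416, -0.3073)

φ1=0.0°: virtual centre (0.2107, 0.0000, -0.0707), radius l
φ2=120.0°: virtual centre (-0.0829, 0.1437, -0.0966), radius l
S3 = (0.2340·cos240.0°, 0.2340·sin240.0°, 0.0342) = (-0.1170, -0.2026, 0.0342)
subtract pairs → two planes through P
linear system: -0.5873x+0.2873y = -0.0126−-0.0518z; -0.6554x+-0.4052y = 0.0065−0.2098z
Cramer: x(z) = 0.0075+0.0922z;  y(z) = -0.0283+0.3687z
quadratic in z: (1.1444)z²+(0.0831)z+(-0.0825)=0, √Δ=0.6202 → z ∈ {-0.3073, 0.2347}; z = -0.3073 (taking z<0)
x = -0.0208, y = -0.1416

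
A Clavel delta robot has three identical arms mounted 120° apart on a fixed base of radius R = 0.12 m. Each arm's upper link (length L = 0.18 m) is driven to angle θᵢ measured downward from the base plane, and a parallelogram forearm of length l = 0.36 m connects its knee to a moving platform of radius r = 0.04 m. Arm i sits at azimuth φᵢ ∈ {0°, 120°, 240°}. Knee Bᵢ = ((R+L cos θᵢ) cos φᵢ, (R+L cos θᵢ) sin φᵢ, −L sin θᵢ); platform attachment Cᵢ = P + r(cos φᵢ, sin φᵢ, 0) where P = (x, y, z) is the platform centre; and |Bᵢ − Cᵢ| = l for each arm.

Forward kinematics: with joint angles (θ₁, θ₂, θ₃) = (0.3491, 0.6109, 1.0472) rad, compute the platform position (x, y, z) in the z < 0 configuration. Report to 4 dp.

(0.0903, 0.0782, -0.3750)

φ1=0.0°: virtual centre (0.2491, 0.0000, -0.0616), radius l
φ2=120.0°: virtual centre (-0.1137, 0.1970, -0.1032), radius l
S3 = (0.1700·cos240.0°, 0.1700·sin240.0°, -0.1559) = (-0.0850, -0.1472, -0.1559)
|S₂|²−|S₁|² = -0.0035;  |S₃|²−|S₁|² = -0.0127
plane₁₂: -0.7257x+0.3939y+-0.0834z = -0.0035
det = 0.4770;  x = 0.0126+-0.2073z,  y = 0.0144+-0.1702z
into |P−S₁|² = l²: 1.0719z² + 0.2163z + -0.0697 = 0;  Δ = 0.3454;  z = -0.3750 or 0.1733 → z<0 root = -0.3750
x = 0.0903, y = 0.0782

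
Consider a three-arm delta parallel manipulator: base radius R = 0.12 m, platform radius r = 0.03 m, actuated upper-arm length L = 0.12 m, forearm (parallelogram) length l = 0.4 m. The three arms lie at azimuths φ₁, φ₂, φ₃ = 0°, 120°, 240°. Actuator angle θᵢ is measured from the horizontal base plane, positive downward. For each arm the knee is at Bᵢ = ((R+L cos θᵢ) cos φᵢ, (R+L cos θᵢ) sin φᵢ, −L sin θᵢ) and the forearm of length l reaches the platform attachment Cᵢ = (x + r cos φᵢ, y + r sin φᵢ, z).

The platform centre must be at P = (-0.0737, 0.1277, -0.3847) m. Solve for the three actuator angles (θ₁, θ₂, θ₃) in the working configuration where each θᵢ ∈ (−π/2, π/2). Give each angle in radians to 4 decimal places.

arm 1 (φ=0.0°): x'=-0.0737, y'=0.1277
  A=0.1637, B=-0.3847, C=(l²−L²−A²−y'²−z²)/(2L)=-0.1896
  θ1 = atan2(B,A) + arccos(C/0.4181) = 0.8730
φ2=120.0° → target in arm frame (0.1474, 0.0000)
  e−x'=-0.0574;  (l²−L²−(e−x')²−y'²−z²)/2L = -0.0237
  √(A²+B²)=0.3890;  θ2 = -1.7190+1.6318 ≈ -0.0872
arm 3 (φ=240.0°): x'=-0.0737, y'=-0.1277
  e−x'=0.1637;  (l²−L²−(e−x')²−y'²−z²)/2L = -0.1896
  θ3 = atan2(B,A) + arccos(C/0.4181) = 0.8731

θ₁ = 0.8730, θ₂ = -0.0872, θ₃ = 0.8731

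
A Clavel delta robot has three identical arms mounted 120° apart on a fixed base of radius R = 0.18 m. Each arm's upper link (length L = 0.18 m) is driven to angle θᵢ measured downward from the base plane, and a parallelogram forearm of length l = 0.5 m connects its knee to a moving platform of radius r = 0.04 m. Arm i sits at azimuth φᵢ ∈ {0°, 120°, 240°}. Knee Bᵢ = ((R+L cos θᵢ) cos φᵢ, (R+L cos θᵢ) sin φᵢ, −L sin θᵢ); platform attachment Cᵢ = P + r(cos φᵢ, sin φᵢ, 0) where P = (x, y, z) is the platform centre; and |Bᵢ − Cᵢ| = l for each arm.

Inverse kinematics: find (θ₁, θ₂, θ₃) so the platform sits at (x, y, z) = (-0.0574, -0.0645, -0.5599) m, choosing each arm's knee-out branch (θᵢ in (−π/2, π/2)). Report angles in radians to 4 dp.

θ₁ = 1.0471, θ₂ = 0.9596, θ₃ = 0.6109

rotate P by −φ1: (-0.0574, -0.0645, -0.5599)
  A cos θ + B sin θ = C:  0.1974·cos θ + -0.5599·sin θ = -0.3862
  θ1 = atan2(B,A) + arccos(C/0.5937) = 1.0471
arm 2 (φ=120.0°): x'=-0.0272, y'=0.0820
  A cos θ + B sin θ = C:  0.1672·cos θ + -0.5599·sin θ = -0.3626
  θ2 = atan2(B,A) + arccos(C/0.5843) = 0.9596
arm 3 (φ=240.0°): x'=0.0846, y'=-0.0175
  A cos θ + B sin θ = C:  0.0554·cos θ + -0.5599·sin θ = -0.2757
  √(A²+B²)=0.5626;  θ3 = -1.4721+2.0830 ≈ 0.6109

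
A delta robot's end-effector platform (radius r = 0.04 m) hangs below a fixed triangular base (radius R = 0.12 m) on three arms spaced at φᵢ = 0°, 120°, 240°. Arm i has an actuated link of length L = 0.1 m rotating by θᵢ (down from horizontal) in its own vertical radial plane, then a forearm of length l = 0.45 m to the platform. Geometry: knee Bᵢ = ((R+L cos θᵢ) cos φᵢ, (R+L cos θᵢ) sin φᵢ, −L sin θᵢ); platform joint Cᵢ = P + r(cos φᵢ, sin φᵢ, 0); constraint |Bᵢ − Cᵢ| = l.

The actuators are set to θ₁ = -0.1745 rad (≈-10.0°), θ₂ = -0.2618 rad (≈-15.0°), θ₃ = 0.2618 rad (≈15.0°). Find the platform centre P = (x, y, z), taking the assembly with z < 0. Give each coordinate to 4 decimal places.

φ1=0.0°: virtual centre (0.1785, 0.0000, 0.0174), radius l
arm 2 at φ=120.0°: (R−r)+L cos θ2 = 0.1766;  O2 = (-0.0883, 0.1529, 0.0259)
φ3=240.0°: virtual centre (-0.0883, -0.1529, -0.0259), radius l
subtract pairs → two planes through P
plane₁₂: -0.5336x+0.3059y+0.0170z = -0.0003
det = 0.3264;  x = 0.0006+-0.0651z,  y = 0.0000+-0.1692z
into |P−O₁|² = l²: 1.0329z² + -0.0116z + -0.1705 = 0;  Δ = 0.7047;  z = -0.4008 or 0.4120 → z<0 root = -0.4008
x = 0.0266, y = 0.0678

(0.0266, 0.0678, -0.4008)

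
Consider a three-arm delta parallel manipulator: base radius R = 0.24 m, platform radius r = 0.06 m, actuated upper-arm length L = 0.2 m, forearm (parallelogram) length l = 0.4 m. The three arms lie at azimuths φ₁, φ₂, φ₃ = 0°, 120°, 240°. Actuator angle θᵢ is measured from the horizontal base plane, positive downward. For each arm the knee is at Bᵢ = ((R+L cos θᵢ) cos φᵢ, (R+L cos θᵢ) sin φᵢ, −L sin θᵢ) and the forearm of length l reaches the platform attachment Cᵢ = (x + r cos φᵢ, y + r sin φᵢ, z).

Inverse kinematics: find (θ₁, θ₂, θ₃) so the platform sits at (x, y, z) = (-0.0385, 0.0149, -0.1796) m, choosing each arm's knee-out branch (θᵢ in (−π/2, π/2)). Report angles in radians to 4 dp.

θ₁ = 0.5235, θ₂ = -0.0879, θ₃ = 0.1746

arm 1 (φ=0.0°): x'=-0.0385, y'=0.0149
  e−x'=0.2185;  (l²−L²−(e−x')²−y'²−z²)/2L = 0.0994
  θ1 = atan2(B,A) + arccos(C/0.2828) = 0.5235
rotate P by −φ2: (0.0322, 0.0259, -0.1796)
  A=0.1478, B=-0.1796, C=(l²−L²−A²−y'²−z²)/(2L)=0.1630
  √(A²+B²)=0.2326;  θ2 = -0.8821+0.7942 ≈ -0.0879
rotate P by −φ3: (0.0063, -0.0408, -0.1796)
  e−x'=0.1737;  (l²−L²−(e−x')²−y'²−z²)/2L = 0.1398
  γ=atan2(-0.1796,0.1737)=-0.8022;  ψ=arccos(0.5596)=0.9768;  θ3=γ+ψ≈0.1746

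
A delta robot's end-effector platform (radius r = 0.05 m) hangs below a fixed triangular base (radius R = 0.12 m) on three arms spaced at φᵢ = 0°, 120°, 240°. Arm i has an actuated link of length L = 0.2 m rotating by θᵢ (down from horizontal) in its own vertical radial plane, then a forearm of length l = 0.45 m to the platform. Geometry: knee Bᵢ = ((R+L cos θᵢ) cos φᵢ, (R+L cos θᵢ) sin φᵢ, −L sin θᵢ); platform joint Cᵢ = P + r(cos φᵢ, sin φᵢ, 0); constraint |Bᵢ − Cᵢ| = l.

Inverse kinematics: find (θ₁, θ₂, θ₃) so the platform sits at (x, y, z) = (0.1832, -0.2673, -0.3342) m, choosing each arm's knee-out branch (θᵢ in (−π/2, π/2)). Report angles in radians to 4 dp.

θ₁ = -0.0873, θ₂ = 1.3962, θ₃ = 0.0874

φ1=0.0° → target in arm frame (0.1832, -0.2673)
  e−x'=-0.1132;  (l²−L²−(e−x')²−y'²−z²)/2L = -0.0836
  θ1 = atan2(B,A) + arccos(C/0.3529) = -0.0873
arm 2 (φ=120.0°): x'=-0.3231, y'=-0.0250
  A cos θ + B sin θ = C:  0.3931·cos θ + -0.3342·sin θ = -0.2608
  γ=atan2(-0.3342,0.3931)=-0.7046;  ψ=arccos(-0.5055)=2.1008;  θ2=γ+ψ≈1.3962
arm 3 (φ=240.0°): x'=0.1399, y'=0.2923
  e−x'=-0.0699;  (l²−L²−(e−x')²−y'²−z²)/2L = -0.0988
  γ=atan2(-0.3342,-0.0699)=-1.7769;  ψ=arccos(-0.2893)=1.8643;  θ3=γ+ψ≈0.0874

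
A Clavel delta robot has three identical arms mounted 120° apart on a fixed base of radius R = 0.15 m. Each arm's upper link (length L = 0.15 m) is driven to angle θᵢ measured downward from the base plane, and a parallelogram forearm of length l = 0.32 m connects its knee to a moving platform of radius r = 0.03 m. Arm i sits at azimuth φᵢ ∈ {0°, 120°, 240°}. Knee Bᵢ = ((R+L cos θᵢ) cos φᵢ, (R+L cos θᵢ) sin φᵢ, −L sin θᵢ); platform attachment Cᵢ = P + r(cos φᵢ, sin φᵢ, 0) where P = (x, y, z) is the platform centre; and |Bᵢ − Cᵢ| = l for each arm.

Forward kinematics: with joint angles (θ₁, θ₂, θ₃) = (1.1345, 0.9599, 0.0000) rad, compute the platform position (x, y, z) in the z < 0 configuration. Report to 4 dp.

(-0.0829, -0.0970, -0.2845)

centre 1 = (0.1834·cos0.0°, 0.1834·sin0.0°, -0.1359) = (0.1834, 0.0000, -0.1359)
φ2=120.0°: virtual centre (-0.1030, 0.1784, -0.1229), radius l
centre 3 = (0.2700·cos240.0°, 0.2700·sin240.0°, 0.0000) = (-0.1350, -0.2338, 0.0000)
|centre ₂|²−|centre ₁|² = 0.0054;  |centre ₃|²−|centre ₁|² = 0.0208
linear system: -0.5728x+0.3569y = 0.0054−0.0262z; -0.6368x+-0.4677y = 0.0208−0.2719z
Cramer: x(z) = -0.0201+0.2207z;  y(z) = -0.0171+0.2809z
quadratic in z: (1.1276)z²+(0.1725)z+(-0.0422)=0, √Δ=0.4692 → z ∈ {-0.2845, 0.1316}; z = -0.2845 (taking z<0)
x = -0.0829, y = -0.0970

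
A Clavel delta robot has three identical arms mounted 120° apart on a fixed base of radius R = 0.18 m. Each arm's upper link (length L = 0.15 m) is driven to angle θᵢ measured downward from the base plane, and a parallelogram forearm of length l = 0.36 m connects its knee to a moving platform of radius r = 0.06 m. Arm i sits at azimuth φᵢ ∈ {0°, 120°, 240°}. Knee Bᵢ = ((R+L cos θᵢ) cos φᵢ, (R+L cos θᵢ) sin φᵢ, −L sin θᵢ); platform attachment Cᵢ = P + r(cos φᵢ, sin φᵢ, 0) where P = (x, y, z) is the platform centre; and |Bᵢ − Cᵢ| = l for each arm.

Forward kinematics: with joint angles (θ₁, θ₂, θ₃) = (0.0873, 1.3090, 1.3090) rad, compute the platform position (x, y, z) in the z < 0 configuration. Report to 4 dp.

(0.1742, 0.0000, -0.3602)

φ1=0.0°: virtual centre (0.2694, 0.0000, -0.0131), radius l
arm 2 at φ=120.0°: e+L cos θ2 = 0.1588;  S2 = (-0.0794, 0.1375, -0.1449)
φ3=240.0°: virtual centre (-0.0794, -0.1375, -0.1449), radius l
|S₂|²−|S₁|² = -0.0265;  |S₃|²−|S₁|² = -0.0265
[-0.6977 0.2751 -0.2636]·P = -0.0265;  [-0.6977 -0.2751 -0.2636]·P = -0.0265
Cramer: x(z) = 0.0380-0.3779z;  y(z) = 0.0000+0.0000z
into |P−S₁|² = l²: 1.1428z² + 0.2010z + -0.0759 = 0;  Δ = 0.3873;  z = -0.3602 or 0.1843 → z<0 root = -0.3602
x = 0.1742, y = 0.0000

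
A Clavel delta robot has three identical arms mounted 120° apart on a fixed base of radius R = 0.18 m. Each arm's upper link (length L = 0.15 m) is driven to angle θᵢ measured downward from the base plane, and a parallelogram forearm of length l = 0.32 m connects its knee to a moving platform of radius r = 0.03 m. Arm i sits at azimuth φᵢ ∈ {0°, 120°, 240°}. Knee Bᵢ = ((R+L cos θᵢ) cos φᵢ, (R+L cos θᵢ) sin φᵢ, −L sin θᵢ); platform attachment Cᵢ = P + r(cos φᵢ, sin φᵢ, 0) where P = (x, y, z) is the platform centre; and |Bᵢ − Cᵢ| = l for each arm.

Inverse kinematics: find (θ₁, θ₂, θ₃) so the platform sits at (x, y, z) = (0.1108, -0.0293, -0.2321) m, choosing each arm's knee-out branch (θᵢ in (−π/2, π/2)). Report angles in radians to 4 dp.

arm 1 (φ=0.0°): x'=0.1108, y'=-0.0293
  e−x'=0.0392;  (l²−L²−(e−x')²−y'²−z²)/2L = 0.0788
  γ=atan2(-0.2321,0.0392)=-1.4035;  ψ=arccos(0.3347)=1.2295;  θ1=γ+ψ≈-0.1740
φ2=120.0° → target in arm frame (-0.0808, -0.0813)
  e−x'=0.2308;  (l²−L²−(e−x')²−y'²−z²)/2L = -0.1128
  γ=atan2(-0.2321,0.2308)=-0.7883;  ψ=arccos(-0.3446)=1.9226;  θ2=γ+ψ≈1.1344
φ3=240.0° → target in arm frame (-0.0300, 0.1106)
  A cos θ + B sin θ = C:  0.1800·cos θ + -0.2321·sin θ = -0.0620
  θ3 = atan2(B,A) + arccos(C/0.2937) = 0.8725

θ₁ = -0.1740, θ₂ = 1.1344, θ₃ = 0.8725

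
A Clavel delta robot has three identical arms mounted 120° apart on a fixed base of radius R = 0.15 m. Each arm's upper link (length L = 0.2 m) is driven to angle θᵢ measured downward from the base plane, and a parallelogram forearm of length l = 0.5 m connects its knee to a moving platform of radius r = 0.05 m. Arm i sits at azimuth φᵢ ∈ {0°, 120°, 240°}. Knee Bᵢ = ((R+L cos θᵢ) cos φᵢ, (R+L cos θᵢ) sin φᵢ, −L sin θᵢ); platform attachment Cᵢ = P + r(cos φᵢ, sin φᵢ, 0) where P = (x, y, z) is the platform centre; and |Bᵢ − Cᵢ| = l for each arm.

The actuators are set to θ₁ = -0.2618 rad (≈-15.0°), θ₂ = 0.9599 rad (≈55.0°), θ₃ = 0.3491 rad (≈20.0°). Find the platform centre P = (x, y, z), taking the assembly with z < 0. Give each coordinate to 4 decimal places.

(0.1881, -0.1249, -0.4209)

arm 1 at φ=0.0°: e+L cos θ1 = 0.2932;  centre 1 = (0.2932, 0.0000, 0.0518)
arm 2 at φ=120.0°: e+L cos θ2 = 0.2147;  centre 2 = (-0.1074, 0.1860, -0.1638)
arm 3 at φ=240.0°: e+L cos θ3 = 0.2879;  centre 3 = (-0.1440, -0.2494, -0.0684)
subtract pairs → two planes through P
linear system: -0.8011x+0.3719y = -0.0157−-0.4312z; -0.8743x+-0.4987y = -0.0010−-0.2403z
det = 0.7247;  x = 0.0113+-0.4201z,  y = -0.0178+0.2545z
sphere 1 gives Az²+Bz+C=0 with A=1.2412, B=0.1242, C=-0.1676;  B²−4AC=0.8474;  roots -0.4209, 0.3208;  negative root z = -0.4209
x = 0.1881, y = -0.1249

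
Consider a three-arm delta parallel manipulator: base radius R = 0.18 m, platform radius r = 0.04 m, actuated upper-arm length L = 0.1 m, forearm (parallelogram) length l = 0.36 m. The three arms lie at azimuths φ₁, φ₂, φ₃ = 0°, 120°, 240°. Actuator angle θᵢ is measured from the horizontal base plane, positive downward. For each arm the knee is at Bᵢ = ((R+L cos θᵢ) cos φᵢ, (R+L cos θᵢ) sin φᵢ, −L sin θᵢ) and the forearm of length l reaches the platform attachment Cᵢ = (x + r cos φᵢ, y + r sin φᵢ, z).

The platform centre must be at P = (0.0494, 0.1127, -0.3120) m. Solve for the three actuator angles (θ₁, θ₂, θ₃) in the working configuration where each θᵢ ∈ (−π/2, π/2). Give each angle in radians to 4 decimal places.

rotate P by −φ1: (0.0494, 0.1127, -0.3120)
  A cos θ + B sin θ = C:  0.0906·cos θ + -0.3120·sin θ = 0.0067
  γ=atan2(-0.3120,0.0906)=-1.2882;  ψ=arccos(0.0207)=1.5501;  θ1=γ+ψ≈0.2619
arm 2 (φ=120.0°): x'=0.0729, y'=-0.0991
  e−x'=0.0671;  (l²−L²−(e−x')²−y'²−z²)/2L = 0.0396
  γ=atan2(-0.3120,0.0671)=-1.3590;  ψ=arccos(0.1242)=1.4463;  θ2=γ+ψ≈0.0873
arm 3 (φ=240.0°): x'=-0.1223, y'=-0.0136
  A=0.2623, B=-0.3120, C=(l²−L²−A²−y'²−z²)/(2L)=-0.2336
  θ3 = atan2(B,A) + arccos(C/0.4076) = 1.3095

θ₁ = 0.2619, θ₂ = 0.0873, θ₃ = 1.3095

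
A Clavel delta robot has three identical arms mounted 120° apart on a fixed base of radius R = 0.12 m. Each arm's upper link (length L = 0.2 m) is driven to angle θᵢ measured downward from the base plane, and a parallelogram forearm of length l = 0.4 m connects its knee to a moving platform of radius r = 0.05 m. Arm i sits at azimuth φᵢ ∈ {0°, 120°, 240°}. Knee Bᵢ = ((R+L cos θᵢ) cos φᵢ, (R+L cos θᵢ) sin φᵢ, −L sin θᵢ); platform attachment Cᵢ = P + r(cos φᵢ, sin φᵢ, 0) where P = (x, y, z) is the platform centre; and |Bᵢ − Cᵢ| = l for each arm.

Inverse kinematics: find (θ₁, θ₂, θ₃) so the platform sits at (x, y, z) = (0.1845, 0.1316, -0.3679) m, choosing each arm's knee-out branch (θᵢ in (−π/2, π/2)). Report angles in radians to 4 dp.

θ₁ = -0.0001, θ₂ = 0.6107, θ₃ = 1.2216

rotate P by −φ1: (0.1845, 0.1316, -0.3679)
  e−x'=-0.1145;  (l²−L²−(e−x')²−y'²−z²)/2L = -0.1144
  γ=atan2(-0.3679,-0.1145)=-1.8725;  ψ=arccos(-0.2970)=1.8724;  θ1=γ+ψ≈-0.0001
rotate P by −φ2: (0.0217, -0.2256, -0.3679)
  A cos θ + B sin θ = C:  0.0483·cos θ + -0.3679·sin θ = -0.1714
  √(A²+B²)=0.3711;  θ2 = -1.4403+2.0510 ≈ 0.6107
φ3=240.0° → target in arm frame (-0.2062, 0.0940)
  A cos θ + B sin θ = C:  0.2762·cos θ + -0.3679·sin θ = -0.2512
  √(A²+B²)=0.4601;  θ3 = -0.9268+2.1484 ≈ 1.2216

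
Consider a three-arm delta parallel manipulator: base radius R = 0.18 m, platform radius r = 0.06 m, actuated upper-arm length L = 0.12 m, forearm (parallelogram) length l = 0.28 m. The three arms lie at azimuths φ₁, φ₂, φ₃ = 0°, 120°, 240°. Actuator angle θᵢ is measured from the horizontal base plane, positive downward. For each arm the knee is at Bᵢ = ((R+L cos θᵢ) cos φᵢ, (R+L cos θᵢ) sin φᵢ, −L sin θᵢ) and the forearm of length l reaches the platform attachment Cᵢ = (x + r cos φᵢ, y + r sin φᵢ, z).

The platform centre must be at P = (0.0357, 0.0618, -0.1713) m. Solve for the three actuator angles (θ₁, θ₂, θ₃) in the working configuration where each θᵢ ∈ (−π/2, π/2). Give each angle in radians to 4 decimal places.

φ1=0.0° → target in arm frame (0.0357, 0.0618)
  A=0.0843, B=-0.1713, C=(l²−L²−A²−y'²−z²)/(2L)=0.0989
  θ1 = atan2(B,A) + arccos(C/0.1909) = -0.0871
rotate P by −φ2: (0.0357, -0.0618, -0.1713)
  e−x'=0.0843;  (l²−L²−(e−x')²−y'²−z²)/2L = 0.0988
  γ=atan2(-0.1713,0.0843)=-1.1133;  ψ=arccos(0.5177)=1.0266;  θ2=γ+ψ≈-0.0867
φ3=240.0° → target in arm frame (-0.0714, 0.0000)
  A cos θ + B sin θ = C:  0.1914·cos θ + -0.1713·sin θ = -0.0082
  θ3 = atan2(B,A) + arccos(C/0.2568) = 0.8726

θ₁ = -0.0871, θ₂ = -0.0867, θ₃ = 0.8726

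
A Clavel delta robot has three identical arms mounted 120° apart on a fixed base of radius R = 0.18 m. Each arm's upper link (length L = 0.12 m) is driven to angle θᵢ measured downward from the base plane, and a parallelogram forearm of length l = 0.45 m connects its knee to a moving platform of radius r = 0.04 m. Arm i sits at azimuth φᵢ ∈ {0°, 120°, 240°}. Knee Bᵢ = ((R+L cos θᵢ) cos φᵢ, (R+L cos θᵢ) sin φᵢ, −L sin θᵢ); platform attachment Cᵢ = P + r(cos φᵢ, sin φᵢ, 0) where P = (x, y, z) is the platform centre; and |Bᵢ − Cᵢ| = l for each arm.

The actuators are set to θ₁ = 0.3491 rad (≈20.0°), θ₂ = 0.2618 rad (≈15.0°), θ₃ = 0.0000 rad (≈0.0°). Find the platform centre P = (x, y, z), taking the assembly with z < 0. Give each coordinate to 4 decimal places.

(-0.0280, -0.0284, -0.3916)

φ1=0.0°: virtual centre (0.2528, 0.0000, -0.0410), radius l
φ2=120.0°: virtual centre (-0.1280, 0.2216, -0.0311), radius l
φ3=240.0°: virtual centre (-0.1300, -0.2252, 0.0000), radius l
subtract pairs → two planes through P
plane₁₂: -0.7614x+0.4433y+0.0200z = 0.0009
det = 0.6822;  x = -0.0019+0.0665z,  y = -0.0013+0.0692z
sphere 1 gives Az²+Bz+C=0 with A=1.0092, B=0.0480, C=-0.1360;  B²−4AC=0.5512;  roots -0.3916, 0.3440;  negative root z = -0.3916
x = -0.0280, y = -0.0284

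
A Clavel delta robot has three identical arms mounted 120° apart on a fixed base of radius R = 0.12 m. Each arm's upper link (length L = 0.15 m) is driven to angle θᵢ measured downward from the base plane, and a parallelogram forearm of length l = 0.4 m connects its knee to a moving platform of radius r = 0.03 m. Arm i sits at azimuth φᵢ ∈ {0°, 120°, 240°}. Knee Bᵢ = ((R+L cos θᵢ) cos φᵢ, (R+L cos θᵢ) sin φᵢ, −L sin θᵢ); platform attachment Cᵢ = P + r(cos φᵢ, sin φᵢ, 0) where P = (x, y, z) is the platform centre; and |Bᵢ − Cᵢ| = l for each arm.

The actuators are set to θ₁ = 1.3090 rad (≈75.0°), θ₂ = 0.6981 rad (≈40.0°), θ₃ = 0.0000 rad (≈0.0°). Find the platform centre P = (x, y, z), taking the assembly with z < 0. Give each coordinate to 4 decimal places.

φ1=0.0°: virtual centre (0.1288, 0.0000, -0.1449), radius l
arm 2 at φ=120.0°: ρ2 = 0.2049;  O2 = (-0.1025, 0.1775, -0.0964)
O3 = (0.2400·cos240.0°, 0.2400·sin240.0°, 0.0000) = (-0.1200, -0.2078, 0.0000)
eliminate P² terms by subtracting sphere 1 from 2 and 3
linear system: -0.4626x+0.3549y = 0.0137−0.0969z; -0.4976x+-0.4157y = 0.0200−0.2898z
Cramer: x(z) = -0.0347+0.3880z;  y(z) = -0.0066+0.2326z
into |P−O₁|² = l²: 1.2047z² + 0.1598z + -0.1122 = 0;  Δ = 0.5663;  z = -0.3787 or 0.2460 → z<0 root = -0.3787
x = -0.1816, y = -0.0947

(-0.1816, -0.0947, -0.3787)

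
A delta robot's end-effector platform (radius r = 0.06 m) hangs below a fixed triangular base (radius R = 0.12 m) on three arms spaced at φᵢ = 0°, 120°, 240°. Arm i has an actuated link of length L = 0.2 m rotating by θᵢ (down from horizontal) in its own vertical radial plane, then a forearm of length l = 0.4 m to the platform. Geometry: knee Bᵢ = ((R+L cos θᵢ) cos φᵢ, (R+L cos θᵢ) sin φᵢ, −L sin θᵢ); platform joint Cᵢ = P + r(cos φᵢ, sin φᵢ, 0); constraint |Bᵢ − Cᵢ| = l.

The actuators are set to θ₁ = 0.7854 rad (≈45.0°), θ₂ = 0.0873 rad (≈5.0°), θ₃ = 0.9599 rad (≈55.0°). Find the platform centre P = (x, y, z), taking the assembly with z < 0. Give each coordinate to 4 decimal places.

S1 = (0.2014·cos0.0°, 0.2014·sin0.0°, -0.1414) = (0.2014, 0.0000, -0.1414)
φ2=120.0°: virtual centre (-0.1296, 0.2245, -0.0174), radius l
S3 = (0.1747·cos240.0°, 0.1747·sin240.0°, -0.1638) = (-0.0874, -0.1513, -0.1638)
eliminate P² terms by subtracting sphere 1 from 2 and 3
linear system: -0.6621x+0.4490y = 0.0069−0.2480z; -0.5776x+-0.3026y = -0.0032−-0.0448z
Cramer: x(z) = -0.0014+0.1195z;  y(z) = 0.0133-0.3761z
quadratic in z: (1.1557)z²+(0.2243)z+(-0.0987)=0, √Δ=0.7117 → z ∈ {-0.4049, 0.2108}; z = -0.4049 (taking z<0)
x = -0.0498, y = 0.1656

(-0.0498, 0.1656, -0.4049)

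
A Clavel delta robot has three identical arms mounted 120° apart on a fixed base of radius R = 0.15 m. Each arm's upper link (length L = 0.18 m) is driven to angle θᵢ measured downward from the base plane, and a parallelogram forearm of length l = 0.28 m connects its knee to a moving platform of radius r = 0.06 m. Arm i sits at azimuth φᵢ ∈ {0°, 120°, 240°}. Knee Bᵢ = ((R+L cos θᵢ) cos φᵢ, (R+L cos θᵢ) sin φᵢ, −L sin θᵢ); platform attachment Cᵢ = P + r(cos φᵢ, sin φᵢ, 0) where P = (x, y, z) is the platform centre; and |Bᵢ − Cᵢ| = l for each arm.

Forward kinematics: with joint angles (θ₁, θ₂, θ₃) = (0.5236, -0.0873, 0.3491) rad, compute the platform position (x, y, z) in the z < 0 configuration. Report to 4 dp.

(-0.0287, 0.0251, -0.1388)

φ1=0.0°: virtual centre (0.2459, 0.0000, -0.0900), radius l
φ2=120.0°: virtual centre (-0.1347, 0.2332, 0.0157), radius l
centre 3 = (0.2591·cos240.0°, 0.2591·sin240.0°, -0.0616) = (-0.1296, -0.2244, -0.0616)
eliminate P² terms by subtracting sphere 1 from 2 and 3
plane₁₂: -0.7611x+0.4665y+0.2114z = 0.0042
det = 0.6919;  x = -0.0043+0.1755z,  y = 0.0020+-0.1669z
quadratic in z: (1.0586)z²+(0.0915)z+(-0.0077)=0, √Δ=0.2023 → z ∈ {-0.1388, 0.0523}; z = -0.1388 (taking z<0)
x = -0.0287, y = 0.0251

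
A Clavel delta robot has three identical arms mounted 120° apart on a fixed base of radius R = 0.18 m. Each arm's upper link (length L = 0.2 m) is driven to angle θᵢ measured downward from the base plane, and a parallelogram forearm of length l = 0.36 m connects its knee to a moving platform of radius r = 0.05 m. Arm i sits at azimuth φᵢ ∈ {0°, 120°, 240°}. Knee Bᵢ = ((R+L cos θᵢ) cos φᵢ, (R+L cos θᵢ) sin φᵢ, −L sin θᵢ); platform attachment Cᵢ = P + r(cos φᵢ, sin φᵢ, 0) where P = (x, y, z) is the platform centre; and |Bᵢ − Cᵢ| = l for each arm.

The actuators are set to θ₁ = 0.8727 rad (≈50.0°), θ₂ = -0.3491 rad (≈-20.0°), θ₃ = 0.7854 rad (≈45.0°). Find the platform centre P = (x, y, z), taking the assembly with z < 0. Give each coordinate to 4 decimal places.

(-0.0748, 0.1063, -0.2381)

arm 1 at φ=0.0°: ρ1 = 0.2586;  O1 = (0.2586, 0.0000, -0.1532)
O2 = (0.3179·cos120.0°, 0.3179·sin120.0°, 0.0684) = (-0.1590, 0.2753, 0.0684)
O3 = (0.2714·cos240.0°, 0.2714·sin240.0°, -0.1414) = (-0.1357, -0.2351, -0.1414)
subtract pairs → two planes through P
plane₁₂: -0.8350x+0.5507y+0.4432z = 0.0154
Cramer: x(z) = -0.0110+0.2677z;  y(z) = 0.0113-0.3989z
sphere 1 gives Az²+Bz+C=0 with A=1.2308, B=0.1530, C=-0.0333;  B²−4AC=0.1875;  roots -0.2381, 0.1138;  negative root z = -0.2381
x = -0.0748, y = 0.1063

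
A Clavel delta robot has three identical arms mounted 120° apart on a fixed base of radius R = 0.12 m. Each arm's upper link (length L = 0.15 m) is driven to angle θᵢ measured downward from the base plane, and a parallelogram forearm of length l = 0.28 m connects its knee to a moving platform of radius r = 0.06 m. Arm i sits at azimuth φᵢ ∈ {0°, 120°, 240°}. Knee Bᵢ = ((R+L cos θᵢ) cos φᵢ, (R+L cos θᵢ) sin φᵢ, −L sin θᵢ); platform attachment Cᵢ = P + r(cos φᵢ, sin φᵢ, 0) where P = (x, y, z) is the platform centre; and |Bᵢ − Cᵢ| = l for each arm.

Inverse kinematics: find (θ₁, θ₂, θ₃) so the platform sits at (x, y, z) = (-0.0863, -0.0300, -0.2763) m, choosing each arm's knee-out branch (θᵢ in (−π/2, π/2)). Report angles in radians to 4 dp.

θ₁ = 0.9602, θ₂ = 0.5238, θ₃ = 0.2617

arm 1 (φ=0.0°): x'=-0.0863, y'=-0.0300
  A=0.1463, B=-0.2763, C=(l²−L²−A²−y'²−z²)/(2L)=-0.1425
  θ1 = atan2(B,A) + arccos(C/0.3126) = 0.9602
arm 2 (φ=120.0°): x'=0.0172, y'=0.0897
  e−x'=0.0428;  (l²−L²−(e−x')²−y'²−z²)/2L = -0.1011
  γ=atan2(-0.2763,0.0428)=-1.4170;  ψ=arccos(-0.3616)=1.9408;  θ2=γ+ψ≈0.5238
rotate P by −φ3: (0.0691, -0.0597, -0.2763)
  A=-0.0091, B=-0.2763, C=(l²−L²−A²−y'²−z²)/(2L)=-0.0803
  γ=atan2(-0.2763,-0.0091)=-1.6038;  ψ=arccos(-0.2905)=1.8656;  θ3=γ+ψ≈0.2617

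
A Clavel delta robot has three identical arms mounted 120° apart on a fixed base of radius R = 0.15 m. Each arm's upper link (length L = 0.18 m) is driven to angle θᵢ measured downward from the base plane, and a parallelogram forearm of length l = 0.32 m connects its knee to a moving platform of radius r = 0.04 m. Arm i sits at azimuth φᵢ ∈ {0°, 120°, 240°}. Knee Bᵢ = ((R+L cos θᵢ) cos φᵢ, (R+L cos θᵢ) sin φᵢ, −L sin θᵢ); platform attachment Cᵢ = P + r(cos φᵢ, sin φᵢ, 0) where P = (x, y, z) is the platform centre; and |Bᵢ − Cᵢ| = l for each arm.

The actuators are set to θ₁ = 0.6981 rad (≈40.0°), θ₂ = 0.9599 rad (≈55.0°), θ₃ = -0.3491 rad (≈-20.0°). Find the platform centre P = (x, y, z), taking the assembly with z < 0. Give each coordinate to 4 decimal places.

centre 1 = (0.2479·cos0.0°, 0.2479·sin0.0°, -0.1157) = (0.2479, 0.0000, -0.1157)
φ2=120.0°: virtual centre (-0.1066, 0.1847, -0.1474), radius l
centre 3 = (0.2791·cos240.0°, 0.2791·sin240.0°, 0.0616) = (-0.1396, -0.2417, 0.0616)
eliminate P² terms by subtracting sphere 1 from 2 and 3
[-0.7090 0.3694 -0.0635]·P = -0.0076;  [-0.7749 -0.4835 0.3545]·P = 0.0069
det = 0.6290;  x = 0.0018+0.1594z,  y = -0.0171+0.4778z
quadratic in z: (1.2537)z²+(0.1366)z+(-0.0282)=0, √Δ=0.3999 → z ∈ {-0.2140, 0.1050}; z = -0.2140 (taking z<0)
x = -0.0323, y = -0.1194

(-0.0323, -0.1194, -0.2140)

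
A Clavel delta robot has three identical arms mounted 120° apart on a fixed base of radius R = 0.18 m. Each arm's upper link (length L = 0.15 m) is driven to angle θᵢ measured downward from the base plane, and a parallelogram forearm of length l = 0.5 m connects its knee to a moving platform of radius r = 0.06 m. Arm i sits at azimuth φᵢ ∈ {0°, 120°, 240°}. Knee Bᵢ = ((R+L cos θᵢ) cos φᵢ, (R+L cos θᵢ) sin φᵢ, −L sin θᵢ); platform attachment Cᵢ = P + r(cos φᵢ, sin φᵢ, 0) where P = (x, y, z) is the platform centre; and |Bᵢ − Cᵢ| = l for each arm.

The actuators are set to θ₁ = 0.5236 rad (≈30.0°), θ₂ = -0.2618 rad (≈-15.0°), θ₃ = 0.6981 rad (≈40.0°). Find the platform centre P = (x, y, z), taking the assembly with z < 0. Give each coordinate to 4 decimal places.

arm 1 at φ=0.0°: e+L cos θ1 = 0.2499;  centre 1 = (0.2499, 0.0000, -0.0750)
arm 2 at φ=120.0°: e+L cos θ2 = 0.2649;  centre 2 = (-0.1324, 0.2294, 0.0388)
centre 3 = (0.2349·cos240.0°, 0.2349·sin240.0°, -0.0964) = (-0.1175, -0.2034, -0.0964)
eliminate P² terms by subtracting sphere 1 from 2 and 3
plane₁₂: -0.7647x+0.4588y+0.2276z = 0.0036
det = 0.6482;  x = 0.0003+0.1126z,  y = 0.0083+-0.3085z
sphere 1 gives Az²+Bz+C=0 with A=1.1079, B=0.0887, C=-0.1820;  B²−4AC=0.8144;  roots -0.4473, 0.3673;  negative root z = -0.4473
x = -0.0501, y = 0.1463

(-0.0501, 0.1463, -0.4473)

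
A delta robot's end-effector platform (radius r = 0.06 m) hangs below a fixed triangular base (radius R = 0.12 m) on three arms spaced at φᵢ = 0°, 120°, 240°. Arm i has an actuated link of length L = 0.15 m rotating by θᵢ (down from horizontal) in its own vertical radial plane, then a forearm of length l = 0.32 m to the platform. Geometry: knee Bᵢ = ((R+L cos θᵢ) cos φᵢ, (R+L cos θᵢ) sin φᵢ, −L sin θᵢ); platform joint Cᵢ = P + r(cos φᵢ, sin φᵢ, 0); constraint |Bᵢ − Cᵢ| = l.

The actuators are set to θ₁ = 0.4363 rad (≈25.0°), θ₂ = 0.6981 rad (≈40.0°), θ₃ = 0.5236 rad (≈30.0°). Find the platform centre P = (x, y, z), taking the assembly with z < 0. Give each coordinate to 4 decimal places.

(0.0295, -0.0263, -0.3354)

arm 1 at φ=0.0°: ρ1 = 0.1959;  S1 = (0.1959, 0.0000, -0.0634)
S2 = (0.1749·cos120.0°, 0.1749·sin120.0°, -0.0964) = (-0.0875, 0.1515, -0.0964)
arm 3 at φ=240.0°: ρ3 = 0.1899;  S3 = (-0.0950, -0.1645, -0.0750)
subtract pairs → two planes through P
linear system: -0.5668x+0.3030y = -0.0025−-0.0661z; -0.5818x+-0.3289y = -0.0007−-0.0232z
Cramer: x(z) = 0.0029-0.0793z;  y(z) = -0.0029+0.0697z
into |P−S₁|² = l²: 1.0111z² + 0.1570z + -0.0611 = 0;  Δ = 0.2718;  z = -0.3354 or 0.1802 → z<0 root = -0.3354
x = 0.0295, y = -0.0263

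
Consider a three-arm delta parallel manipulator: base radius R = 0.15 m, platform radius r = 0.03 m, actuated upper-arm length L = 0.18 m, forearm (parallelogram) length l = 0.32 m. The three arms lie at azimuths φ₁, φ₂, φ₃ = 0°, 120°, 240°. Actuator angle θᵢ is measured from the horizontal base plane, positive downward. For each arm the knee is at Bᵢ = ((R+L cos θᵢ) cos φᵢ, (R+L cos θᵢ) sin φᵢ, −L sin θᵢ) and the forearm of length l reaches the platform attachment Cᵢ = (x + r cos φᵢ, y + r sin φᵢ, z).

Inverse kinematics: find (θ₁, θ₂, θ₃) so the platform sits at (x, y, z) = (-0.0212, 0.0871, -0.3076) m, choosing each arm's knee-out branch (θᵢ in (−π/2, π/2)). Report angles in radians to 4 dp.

θ₁ = 0.8725, θ₂ = 0.3493, θ₃ = 1.0470

φ1=0.0° → target in arm frame (-0.0212, 0.0871)
  A cos θ + B sin θ = C:  0.1412·cos θ + -0.3076·sin θ = -0.1448
  θ1 = atan2(B,A) + arccos(C/0.3385) = 0.8725
rotate P by −φ2: (0.0860, -0.0252, -0.3076)
  A cos θ + B sin θ = C:  0.0340·cos θ + -0.3076·sin θ = -0.0734
  γ=atan2(-0.3076,0.0340)=-1.4608;  ψ=arccos(-0.2370)=1.8101;  θ2=γ+ψ≈0.3493
arm 3 (φ=240.0°): x'=-0.0648, y'=-0.0619
  A cos θ + B sin θ = C:  0.1848·cos θ + -0.3076·sin θ = -0.1739
  θ3 = atan2(B,A) + arccos(C/0.3589) = 1.0470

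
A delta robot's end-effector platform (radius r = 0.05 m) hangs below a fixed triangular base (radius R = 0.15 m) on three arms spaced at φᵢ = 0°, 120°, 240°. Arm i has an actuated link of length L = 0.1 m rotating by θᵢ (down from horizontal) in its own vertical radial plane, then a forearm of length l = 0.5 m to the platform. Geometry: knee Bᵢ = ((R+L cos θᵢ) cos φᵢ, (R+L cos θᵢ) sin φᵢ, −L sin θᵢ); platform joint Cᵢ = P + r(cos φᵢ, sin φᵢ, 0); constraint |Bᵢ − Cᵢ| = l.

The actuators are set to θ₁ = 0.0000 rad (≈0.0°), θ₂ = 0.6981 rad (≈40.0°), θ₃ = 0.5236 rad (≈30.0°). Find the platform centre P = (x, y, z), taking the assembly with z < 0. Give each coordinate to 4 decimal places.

(0.1030, -0.0270, -0.4897)

O1 = (0.2000·cos0.0°, 0.2000·sin0.0°, 0.0000) = (0.2000, 0.0000, 0.0000)
φ2=120.0°: virtual centre (-0.0883, 0.1529, -0.0643), radius l
O3 = (0.1866·cos240.0°, 0.1866·sin240.0°, -0.0500) = (-0.0933, -0.1616, -0.0500)
|O₂|²−|O₁|² = -0.0047;  |O₃|²−|O₁|² = -0.0027
[-0.5766 0.3059 -0.1286]·P = -0.0047;  [-0.5866 -0.3232 -0.1000]·P = -0.0027
Cramer: x(z) = 0.0064-0.1972z;  y(z) = -0.0033+0.0485z
into |P−O₁|² = l²: 1.0412z² + 0.0761z + -0.2125 = 0;  Δ = 0.8908;  z = -0.4897 or 0.4167 → z<0 root = -0.4897
x = 0.1030, y = -0.0270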